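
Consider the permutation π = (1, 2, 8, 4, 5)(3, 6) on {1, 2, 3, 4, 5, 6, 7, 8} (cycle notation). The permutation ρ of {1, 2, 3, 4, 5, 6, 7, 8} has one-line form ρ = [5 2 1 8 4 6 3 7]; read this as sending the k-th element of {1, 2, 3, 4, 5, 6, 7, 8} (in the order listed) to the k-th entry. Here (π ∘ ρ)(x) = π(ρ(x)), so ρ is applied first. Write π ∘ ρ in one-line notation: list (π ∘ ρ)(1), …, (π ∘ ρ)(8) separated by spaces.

(π ∘ ρ)(x) = π(ρ(x)). Computing each image: π(ρ(1)) = π(5) = 1, π(ρ(2)) = π(2) = 8, π(ρ(3)) = π(1) = 2, π(ρ(4)) = π(8) = 4, π(ρ(5)) = π(4) = 5, π(ρ(6)) = π(6) = 3, π(ρ(7)) = π(3) = 6, π(ρ(8)) = π(7) = 7.
Hence π ∘ ρ = [1 8 2 4 5 3 6 7].

1 8 2 4 5 3 6 7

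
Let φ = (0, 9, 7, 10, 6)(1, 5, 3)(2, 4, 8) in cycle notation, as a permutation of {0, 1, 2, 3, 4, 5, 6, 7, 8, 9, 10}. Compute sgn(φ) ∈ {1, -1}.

The cycle lengths are 5, 3, 3.
A cycle of length ℓ contributes ℓ−1 transpositions, so φ is a product of 4 + 2 + 2 = 8 transpositions — even.

1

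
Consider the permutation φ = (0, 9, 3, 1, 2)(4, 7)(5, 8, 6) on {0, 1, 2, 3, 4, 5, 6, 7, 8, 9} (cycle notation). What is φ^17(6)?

8

6 lies in the 3-cycle (5, 8, 6).
Since the cycle has length 3, φ^17 acts on it the same as φ^2 (17 mod 3 = 2).
Advancing 2 steps from 6: 6 → 5 → 8.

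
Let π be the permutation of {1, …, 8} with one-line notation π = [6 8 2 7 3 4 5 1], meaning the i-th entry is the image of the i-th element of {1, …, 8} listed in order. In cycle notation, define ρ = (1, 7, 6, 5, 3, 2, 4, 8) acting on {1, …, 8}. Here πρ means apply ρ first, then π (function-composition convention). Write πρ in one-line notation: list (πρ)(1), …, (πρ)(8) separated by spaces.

5 7 8 1 2 3 4 6

(πρ)(x) = π(ρ(x)). Computing each image: π(ρ(1)) = π(7) = 5, π(ρ(2)) = π(4) = 7, π(ρ(3)) = π(2) = 8, π(ρ(4)) = π(8) = 1, π(ρ(5)) = π(3) = 2, π(ρ(6)) = π(5) = 3, π(ρ(7)) = π(6) = 4, π(ρ(8)) = π(1) = 6.
Hence πρ = [5 7 8 1 2 3 4 6].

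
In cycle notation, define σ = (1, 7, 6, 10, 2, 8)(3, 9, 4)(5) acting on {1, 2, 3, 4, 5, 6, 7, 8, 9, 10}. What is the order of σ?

The cycle type of σ is (6, 3, 1).
The order is lcm(6, 3) = 6.

6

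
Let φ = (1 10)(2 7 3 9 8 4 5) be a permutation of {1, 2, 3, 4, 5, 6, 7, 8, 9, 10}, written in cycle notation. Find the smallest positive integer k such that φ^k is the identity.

14

The disjoint cycles have lengths 7, 2, 1.
Since disjoint cycles commute, ord(φ) = lcm(7, 2) = 14.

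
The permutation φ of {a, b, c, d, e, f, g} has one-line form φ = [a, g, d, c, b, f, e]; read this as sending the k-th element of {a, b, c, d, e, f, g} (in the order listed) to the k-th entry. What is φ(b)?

g

b is element number 2 of the domain, and entry number 2 of the one-line form is g, so φ(b) = g.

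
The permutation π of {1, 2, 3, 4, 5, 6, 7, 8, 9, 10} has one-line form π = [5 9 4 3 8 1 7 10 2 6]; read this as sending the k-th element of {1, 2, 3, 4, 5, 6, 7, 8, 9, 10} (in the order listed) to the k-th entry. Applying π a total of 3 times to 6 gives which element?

Tracing 6 → 1 → … returns to 6 after 5 steps, so 6 lies in a 5-cycle (1, 5, 8, 10, 6).
Advancing 3 steps from 6: 6 → 1 → 5 → 8.

8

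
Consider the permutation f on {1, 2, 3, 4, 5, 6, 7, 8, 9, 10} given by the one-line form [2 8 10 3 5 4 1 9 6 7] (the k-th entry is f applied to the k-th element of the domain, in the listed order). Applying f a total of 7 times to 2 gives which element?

Tracing 2 → 8 → … returns to 2 after 9 steps, so 2 lies in a 9-cycle (1 2 8 9 6 4 3 10 7).
Advancing 7 steps from 2: 2 → 8 → 9 → 6 → 4 → 3 → 10 → 7.

7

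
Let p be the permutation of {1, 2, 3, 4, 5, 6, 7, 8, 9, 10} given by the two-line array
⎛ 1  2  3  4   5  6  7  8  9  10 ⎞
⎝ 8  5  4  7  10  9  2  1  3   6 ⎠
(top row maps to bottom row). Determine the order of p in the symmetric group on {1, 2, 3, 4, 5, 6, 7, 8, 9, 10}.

8

Writing p as disjoint cycles, the cycle lengths are 8, 2.
The order is lcm(8, 2) = 8.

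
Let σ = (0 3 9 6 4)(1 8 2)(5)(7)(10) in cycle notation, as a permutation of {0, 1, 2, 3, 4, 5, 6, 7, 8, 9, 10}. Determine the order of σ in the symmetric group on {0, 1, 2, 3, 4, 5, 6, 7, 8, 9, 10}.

15

The cycle type of σ is (5, 3, 1, 1, 1).
Since disjoint cycles commute, ord(σ) = lcm(5, 3) = 15.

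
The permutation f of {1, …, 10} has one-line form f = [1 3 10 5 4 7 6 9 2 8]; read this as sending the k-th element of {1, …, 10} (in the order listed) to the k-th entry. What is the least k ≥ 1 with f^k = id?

10

The disjoint-cycle form of f has cycle lengths 5, 2, 2, 1.
Since disjoint cycles commute, ord(f) = lcm(5, 2, 2) = 10.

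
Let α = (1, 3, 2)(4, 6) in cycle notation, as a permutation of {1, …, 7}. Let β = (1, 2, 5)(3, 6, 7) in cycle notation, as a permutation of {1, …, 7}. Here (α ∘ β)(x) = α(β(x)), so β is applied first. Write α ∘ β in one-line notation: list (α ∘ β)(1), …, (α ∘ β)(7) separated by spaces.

(α ∘ β)(x) = α(β(x)). Computing each image: α(β(1)) = α(2) = 1, α(β(2)) = α(5) = 5, α(β(3)) = α(6) = 4, α(β(4)) = α(4) = 6, α(β(5)) = α(1) = 3, α(β(6)) = α(7) = 7, α(β(7)) = α(3) = 2.
Hence α ∘ β = [1 5 4 6 3 7 2].

1 5 4 6 3 7 2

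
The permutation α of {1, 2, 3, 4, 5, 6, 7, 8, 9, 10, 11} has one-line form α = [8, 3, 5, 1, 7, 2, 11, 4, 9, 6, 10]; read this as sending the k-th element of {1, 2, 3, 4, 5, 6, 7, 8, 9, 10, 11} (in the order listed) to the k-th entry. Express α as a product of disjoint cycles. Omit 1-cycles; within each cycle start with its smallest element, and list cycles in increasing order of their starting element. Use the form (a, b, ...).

(1, 8, 4)(2, 3, 5, 7, 11, 10, 6)

From 1: 1 → 8 → 4 → 1, closing the cycle (1, 8, 4).
Repeating from the next unused element and collecting all non-trivial cycles gives (1, 8, 4)(2, 3, 5, 7, 11, 10, 6).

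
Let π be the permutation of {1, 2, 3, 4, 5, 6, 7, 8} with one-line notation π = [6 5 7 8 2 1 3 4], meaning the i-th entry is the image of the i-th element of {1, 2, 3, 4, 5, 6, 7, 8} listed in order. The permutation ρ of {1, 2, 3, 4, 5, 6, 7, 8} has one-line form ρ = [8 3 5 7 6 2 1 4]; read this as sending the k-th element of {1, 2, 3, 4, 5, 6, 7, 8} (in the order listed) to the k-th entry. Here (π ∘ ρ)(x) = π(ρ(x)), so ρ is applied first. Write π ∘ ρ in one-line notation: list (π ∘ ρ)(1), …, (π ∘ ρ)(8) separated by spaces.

(π ∘ ρ)(x) = π(ρ(x)). Computing each image: π(ρ(1)) = π(8) = 4, π(ρ(2)) = π(3) = 7, π(ρ(3)) = π(5) = 2, π(ρ(4)) = π(7) = 3, π(ρ(5)) = π(6) = 1, π(ρ(6)) = π(2) = 5, π(ρ(7)) = π(1) = 6, π(ρ(8)) = π(4) = 8.
Hence π ∘ ρ = [4 7 2 3 1 5 6 8].

4 7 2 3 1 5 6 8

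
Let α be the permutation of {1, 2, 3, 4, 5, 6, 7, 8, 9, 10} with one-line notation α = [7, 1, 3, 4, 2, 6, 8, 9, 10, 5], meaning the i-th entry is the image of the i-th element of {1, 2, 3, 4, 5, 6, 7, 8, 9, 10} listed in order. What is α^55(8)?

7

Tracing 8 → 9 → … returns to 8 after 7 steps, so 8 lies in a 7-cycle (1, 7, 8, 9, 10, 5, 2).
Since the cycle has length 7, α^55 acts on it the same as α^6 (55 mod 7 = 6).
Stepping 6 places around the cycle: 8 → 9 → 10 → 5 → 2 → 1 → 7.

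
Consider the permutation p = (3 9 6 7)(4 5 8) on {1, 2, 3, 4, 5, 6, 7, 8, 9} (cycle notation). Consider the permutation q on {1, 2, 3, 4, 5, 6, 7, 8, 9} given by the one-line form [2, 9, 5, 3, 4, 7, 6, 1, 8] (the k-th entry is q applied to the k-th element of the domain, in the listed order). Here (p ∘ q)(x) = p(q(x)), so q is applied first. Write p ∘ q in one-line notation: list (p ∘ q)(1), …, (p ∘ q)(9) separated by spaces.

(p ∘ q)(x) = p(q(x)). Computing each image: p(q(1)) = p(2) = 2, p(q(2)) = p(9) = 6, p(q(3)) = p(5) = 8, p(q(4)) = p(3) = 9, p(q(5)) = p(4) = 5, p(q(6)) = p(7) = 3, p(q(7)) = p(6) = 7, p(q(8)) = p(1) = 1, p(q(9)) = p(8) = 4.
Hence p ∘ q = [2 6 8 9 5 3 7 1 4].

2 6 8 9 5 3 7 1 4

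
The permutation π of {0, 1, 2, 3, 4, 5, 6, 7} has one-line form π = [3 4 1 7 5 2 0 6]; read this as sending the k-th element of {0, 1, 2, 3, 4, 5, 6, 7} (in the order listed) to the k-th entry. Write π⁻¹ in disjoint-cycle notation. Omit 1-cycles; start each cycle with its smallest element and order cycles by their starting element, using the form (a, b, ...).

(0, 6, 7, 3)(1, 2, 5, 4)

First write π in disjoint cycles: (0, 3, 7, 6)(1, 4, 5, 2).
Reversing each cycle (and rotating so the smallest element leads) gives π⁻¹ = (0, 6, 7, 3)(1, 2, 5, 4).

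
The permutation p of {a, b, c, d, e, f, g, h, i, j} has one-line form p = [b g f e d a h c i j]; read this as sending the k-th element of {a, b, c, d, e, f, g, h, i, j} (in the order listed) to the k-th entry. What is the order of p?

Writing p as disjoint cycles, the cycle lengths are 6, 2, 1, 1.
The order is lcm(6, 2) = 6.

6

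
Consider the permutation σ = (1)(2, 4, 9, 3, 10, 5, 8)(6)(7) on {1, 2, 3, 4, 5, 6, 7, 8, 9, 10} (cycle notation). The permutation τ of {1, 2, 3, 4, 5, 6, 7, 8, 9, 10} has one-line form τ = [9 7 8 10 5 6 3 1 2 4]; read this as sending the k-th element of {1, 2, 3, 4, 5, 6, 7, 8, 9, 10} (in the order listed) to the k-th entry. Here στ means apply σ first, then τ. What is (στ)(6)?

6

First apply σ: σ(6) = 6, then τ(6) = 6. Thus (στ)(6) = 6.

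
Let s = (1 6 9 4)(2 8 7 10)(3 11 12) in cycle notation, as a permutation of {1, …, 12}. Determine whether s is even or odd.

even

The cycle lengths are 4, 4, 3, 1.
A cycle of length ℓ contributes ℓ−1 transpositions, so s is a product of 3 + 3 + 2 = 8 transpositions — even.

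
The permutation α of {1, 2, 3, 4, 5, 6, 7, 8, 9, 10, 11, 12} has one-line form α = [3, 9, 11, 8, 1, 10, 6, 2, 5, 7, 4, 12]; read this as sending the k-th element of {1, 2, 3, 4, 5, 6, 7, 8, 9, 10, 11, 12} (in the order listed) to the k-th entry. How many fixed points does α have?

1

The fixed points (elements with α(x) = x) are {12}, so there is 1.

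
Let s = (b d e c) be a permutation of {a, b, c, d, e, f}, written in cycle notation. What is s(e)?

Within (b d e c), e ↦ c.

c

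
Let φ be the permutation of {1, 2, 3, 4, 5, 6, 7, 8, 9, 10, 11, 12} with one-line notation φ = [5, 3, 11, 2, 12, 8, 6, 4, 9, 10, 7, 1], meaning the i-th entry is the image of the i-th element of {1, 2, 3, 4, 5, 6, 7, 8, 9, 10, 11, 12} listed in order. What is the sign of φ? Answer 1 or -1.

1

In disjoint-cycle form the cycle lengths are 7, 3, 1, 1.
A cycle is odd iff its length is even; φ has 0 even-length cycles, so sgn(φ) = (−1)^0 and φ is even.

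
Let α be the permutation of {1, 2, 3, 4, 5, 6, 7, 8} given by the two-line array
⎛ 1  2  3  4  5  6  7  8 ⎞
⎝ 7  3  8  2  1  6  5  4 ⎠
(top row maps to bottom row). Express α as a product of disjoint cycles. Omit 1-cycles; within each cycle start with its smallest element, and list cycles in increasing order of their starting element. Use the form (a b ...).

Start at 1 and follow images: 1 → 7 → 5 → 1, giving the cycle (1 7 5).
Continuing from each remaining unvisited element yields (1 7 5)(2 3 8 4).

(1 7 5)(2 3 8 4)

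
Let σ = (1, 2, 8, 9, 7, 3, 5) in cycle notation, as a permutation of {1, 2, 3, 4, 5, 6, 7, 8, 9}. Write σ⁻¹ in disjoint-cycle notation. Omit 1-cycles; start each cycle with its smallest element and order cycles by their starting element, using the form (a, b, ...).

(1, 5, 3, 7, 9, 8, 2)

The inverse reverses each cycle.
After reversing and putting each cycle's least element first, σ⁻¹ = (1, 5, 3, 7, 9, 8, 2).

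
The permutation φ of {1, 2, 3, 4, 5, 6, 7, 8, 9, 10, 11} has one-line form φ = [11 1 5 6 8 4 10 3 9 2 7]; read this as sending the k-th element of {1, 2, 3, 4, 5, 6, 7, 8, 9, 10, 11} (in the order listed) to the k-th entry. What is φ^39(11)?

1

Tracing 11 → 7 → … returns to 11 after 5 steps, so 11 lies in a 5-cycle (1, 11, 7, 10, 2).
On a 5-cycle, φ^5 is the identity, so φ^39 = φ^4 there (39 ≡ 4 mod 5).
Stepping 4 places around the cycle: 11 → 7 → 10 → 2 → 1.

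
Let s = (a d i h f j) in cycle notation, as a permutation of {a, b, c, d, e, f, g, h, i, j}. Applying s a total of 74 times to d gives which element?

h

d lies in the 6-cycle (a d i h f j).
On a 6-cycle, s^6 is the identity, so s^74 = s^2 there (74 ≡ 2 mod 6).
Advancing 2 steps from d: d → i → h.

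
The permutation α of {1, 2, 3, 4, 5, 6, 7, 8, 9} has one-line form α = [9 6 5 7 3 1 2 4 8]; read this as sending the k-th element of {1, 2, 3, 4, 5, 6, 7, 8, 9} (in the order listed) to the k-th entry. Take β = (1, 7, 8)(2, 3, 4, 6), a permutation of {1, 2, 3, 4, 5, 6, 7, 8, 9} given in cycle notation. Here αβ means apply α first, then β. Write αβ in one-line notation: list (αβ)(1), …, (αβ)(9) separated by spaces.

(αβ)(x) = β(α(x)). Computing each image: β(α(1)) = β(9) = 9, β(α(2)) = β(6) = 2, β(α(3)) = β(5) = 5, β(α(4)) = β(7) = 8, β(α(5)) = β(3) = 4, β(α(6)) = β(1) = 7, β(α(7)) = β(2) = 3, β(α(8)) = β(4) = 6, β(α(9)) = β(8) = 1.
Hence αβ = [9 2 5 8 4 7 3 6 1].

9 2 5 8 4 7 3 6 1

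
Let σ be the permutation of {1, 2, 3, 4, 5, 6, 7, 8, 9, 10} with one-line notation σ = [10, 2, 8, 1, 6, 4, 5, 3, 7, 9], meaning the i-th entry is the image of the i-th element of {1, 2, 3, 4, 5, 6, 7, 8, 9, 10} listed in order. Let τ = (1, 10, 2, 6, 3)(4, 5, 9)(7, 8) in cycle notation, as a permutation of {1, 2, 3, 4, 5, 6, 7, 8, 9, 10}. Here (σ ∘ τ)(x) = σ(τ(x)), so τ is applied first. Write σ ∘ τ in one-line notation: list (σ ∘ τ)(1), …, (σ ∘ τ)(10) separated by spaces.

9 4 10 6 7 8 3 5 1 2

Chase each element through τ then σ: 1 → 10 → 9; 2 → 6 → 4; 3 → 1 → 10; 4 → 5 → 6; 5 → 9 → 7; 6 → 3 → 8; 7 → 8 → 3; 8 → 7 → 5; 9 → 4 → 1; 10 → 2 → 2.
So σ ∘ τ in one-line form is 9 4 10 6 7 8 3 5 1 2.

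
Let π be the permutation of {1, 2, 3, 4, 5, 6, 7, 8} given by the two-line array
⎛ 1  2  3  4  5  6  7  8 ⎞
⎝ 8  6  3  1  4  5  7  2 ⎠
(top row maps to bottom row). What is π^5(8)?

Tracing 8 → 2 → … returns to 8 after 6 steps, so 8 lies in a 6-cycle (1 8 2 6 5 4).
Advancing 5 steps from 8: 8 → 2 → 6 → 5 → 4 → 1.

1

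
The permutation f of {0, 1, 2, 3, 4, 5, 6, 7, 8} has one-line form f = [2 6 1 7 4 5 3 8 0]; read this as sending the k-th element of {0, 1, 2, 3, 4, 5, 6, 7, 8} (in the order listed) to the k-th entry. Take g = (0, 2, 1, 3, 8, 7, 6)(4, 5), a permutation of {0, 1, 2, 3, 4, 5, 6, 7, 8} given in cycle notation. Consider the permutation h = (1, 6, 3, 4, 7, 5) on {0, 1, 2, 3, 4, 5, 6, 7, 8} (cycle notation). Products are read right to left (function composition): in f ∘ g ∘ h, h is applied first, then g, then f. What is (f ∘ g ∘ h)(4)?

3

Chase 4: h(4) = 7; g(7) = 6; f(6) = 3. Hence (f ∘ g ∘ h)(4) = 3.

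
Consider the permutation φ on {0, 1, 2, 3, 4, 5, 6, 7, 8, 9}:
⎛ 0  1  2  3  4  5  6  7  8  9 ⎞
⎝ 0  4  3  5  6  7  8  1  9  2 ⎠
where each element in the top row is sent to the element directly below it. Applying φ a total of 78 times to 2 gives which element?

Tracing 2 → 3 → … returns to 2 after 9 steps, so 2 lies in a 9-cycle (1 4 6 8 9 2 3 5 7).
Since the cycle has length 9, φ^78 acts on it the same as φ^6 (78 mod 9 = 6).
Stepping 6 places around the cycle: 2 → 3 → 5 → 7 → 1 → 4 → 6.

6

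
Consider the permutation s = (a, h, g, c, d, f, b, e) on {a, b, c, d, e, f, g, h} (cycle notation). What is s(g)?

c

Within (a, h, g, c, d, f, b, e), g ↦ c.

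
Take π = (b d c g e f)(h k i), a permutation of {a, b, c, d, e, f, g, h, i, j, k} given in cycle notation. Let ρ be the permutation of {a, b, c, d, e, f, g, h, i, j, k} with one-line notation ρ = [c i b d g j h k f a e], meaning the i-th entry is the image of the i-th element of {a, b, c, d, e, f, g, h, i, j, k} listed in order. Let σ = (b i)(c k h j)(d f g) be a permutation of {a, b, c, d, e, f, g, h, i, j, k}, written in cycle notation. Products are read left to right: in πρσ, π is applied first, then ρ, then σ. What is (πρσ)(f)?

Apply the permutations in order: π(f) = b, then ρ(b) = i, then σ(i) = b. So (πρσ)(f) = b.

b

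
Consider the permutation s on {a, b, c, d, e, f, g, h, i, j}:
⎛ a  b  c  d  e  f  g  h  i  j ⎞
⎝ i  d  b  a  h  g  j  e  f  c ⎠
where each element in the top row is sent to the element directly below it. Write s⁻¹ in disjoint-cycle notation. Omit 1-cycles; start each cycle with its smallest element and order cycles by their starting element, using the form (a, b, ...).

First write s in disjoint cycles: (a, i, f, g, j, c, b, d)(e, h).
Reversing each cycle (and rotating so the smallest element leads) gives s⁻¹ = (a, d, b, c, j, g, f, i)(e, h).

(a, d, b, c, j, g, f, i)(e, h)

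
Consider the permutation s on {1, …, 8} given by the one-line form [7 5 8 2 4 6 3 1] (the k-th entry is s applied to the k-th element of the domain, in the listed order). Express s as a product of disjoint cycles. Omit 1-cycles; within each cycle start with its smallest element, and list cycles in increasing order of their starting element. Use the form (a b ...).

Start at 1 and follow images: 1 → 7 → 3 → 8 → 1, giving the cycle (1 7 3 8).
Repeating from the next unused element and collecting all non-trivial cycles gives (1 7 3 8)(2 5 4).

(1 7 3 8)(2 5 4)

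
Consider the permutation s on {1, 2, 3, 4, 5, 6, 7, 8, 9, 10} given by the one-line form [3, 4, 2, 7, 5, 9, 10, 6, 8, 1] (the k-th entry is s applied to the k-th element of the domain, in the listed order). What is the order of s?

The disjoint-cycle form of s has cycle lengths 6, 3, 1.
The order of s is the least common multiple of its cycle lengths: lcm(6, 3) = 6.

6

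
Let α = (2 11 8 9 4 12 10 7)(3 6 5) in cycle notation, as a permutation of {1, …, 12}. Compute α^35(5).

5 lies in the 3-cycle (3 6 5).
Since the cycle has length 3, α^35 acts on it the same as α^2 (35 mod 3 = 2).
Stepping 2 places around the cycle: 5 → 3 → 6.

6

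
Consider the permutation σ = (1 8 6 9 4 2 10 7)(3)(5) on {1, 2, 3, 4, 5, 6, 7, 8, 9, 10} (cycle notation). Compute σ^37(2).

2 lies in the 8-cycle (1 8 6 9 4 2 10 7).
Powers repeat with period 8 on this cycle, and 37 mod 8 = 5, so σ^37(2) = σ^5(2).
Advancing 5 steps from 2: 2 → 10 → 7 → 1 → 8 → 6.

6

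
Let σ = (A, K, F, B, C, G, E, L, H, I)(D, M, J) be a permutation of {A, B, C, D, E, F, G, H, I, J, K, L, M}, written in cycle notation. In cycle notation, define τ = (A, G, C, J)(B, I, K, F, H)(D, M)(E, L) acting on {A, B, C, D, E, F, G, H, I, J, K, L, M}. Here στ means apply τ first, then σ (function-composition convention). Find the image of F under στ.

τ(F) = H, then σ(H) = I; composing gives (στ)(F) = I.

I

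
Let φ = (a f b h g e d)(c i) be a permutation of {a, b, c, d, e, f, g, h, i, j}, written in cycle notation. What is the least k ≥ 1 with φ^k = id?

14

The disjoint cycles have lengths 7, 2, 1.
Since disjoint cycles commute, ord(φ) = lcm(7, 2) = 14.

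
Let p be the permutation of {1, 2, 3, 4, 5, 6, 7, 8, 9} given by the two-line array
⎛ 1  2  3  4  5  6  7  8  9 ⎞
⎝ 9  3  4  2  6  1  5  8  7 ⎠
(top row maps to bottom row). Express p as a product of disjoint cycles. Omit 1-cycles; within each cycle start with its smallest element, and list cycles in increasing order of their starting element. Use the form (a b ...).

(1 9 7 5 6)(2 3 4)

Start at 1 and follow images: 1 → 9 → 7 → 5 → 6 → 1, giving the cycle (1 9 7 5 6).
Continuing from each remaining unvisited element yields (1 9 7 5 6)(2 3 4).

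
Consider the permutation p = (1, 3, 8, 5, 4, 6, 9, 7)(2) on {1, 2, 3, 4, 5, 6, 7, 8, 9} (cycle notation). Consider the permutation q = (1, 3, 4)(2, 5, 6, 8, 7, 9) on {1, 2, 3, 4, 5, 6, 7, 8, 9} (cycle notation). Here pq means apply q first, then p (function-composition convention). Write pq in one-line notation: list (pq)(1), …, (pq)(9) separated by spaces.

8 4 6 3 9 5 7 1 2

Chase each element through q then p: 1 → 3 → 8; 2 → 5 → 4; 3 → 4 → 6; 4 → 1 → 3; 5 → 6 → 9; 6 → 8 → 5; 7 → 9 → 7; 8 → 7 → 1; 9 → 2 → 2.
So pq in one-line form is 8 4 6 3 9 5 7 1 2.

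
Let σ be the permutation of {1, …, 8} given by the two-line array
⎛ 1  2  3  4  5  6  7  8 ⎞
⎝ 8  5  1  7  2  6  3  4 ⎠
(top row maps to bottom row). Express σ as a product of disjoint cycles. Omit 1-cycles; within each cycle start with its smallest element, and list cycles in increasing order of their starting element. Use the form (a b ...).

Start at 1 and follow images: 1 → 8 → 4 → 7 → 3 → 1, giving the cycle (1 8 4 7 3).
Repeating from the next unused element and collecting all non-trivial cycles gives (1 8 4 7 3)(2 5).

(1 8 4 7 3)(2 5)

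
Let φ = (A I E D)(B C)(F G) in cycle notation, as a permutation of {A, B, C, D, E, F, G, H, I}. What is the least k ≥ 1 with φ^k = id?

The disjoint cycles have lengths 4, 2, 2, 1.
Since disjoint cycles commute, ord(φ) = lcm(4, 2, 2) = 4.

4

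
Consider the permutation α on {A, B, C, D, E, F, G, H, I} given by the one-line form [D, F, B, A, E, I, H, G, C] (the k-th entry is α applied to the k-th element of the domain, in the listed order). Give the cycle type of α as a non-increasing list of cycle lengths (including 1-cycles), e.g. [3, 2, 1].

[4, 2, 2, 1]

The disjoint cycles are (A D)(B F I C)(E)(G H), with lengths 4, 2, 2, 1 in non-increasing order.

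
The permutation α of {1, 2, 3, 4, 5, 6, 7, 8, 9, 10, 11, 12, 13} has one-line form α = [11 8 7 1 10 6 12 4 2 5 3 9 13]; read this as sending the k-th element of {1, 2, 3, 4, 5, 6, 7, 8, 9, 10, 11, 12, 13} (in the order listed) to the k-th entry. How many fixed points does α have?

The fixed points (elements with α(x) = x) are {6, 13}, so there are 2.

2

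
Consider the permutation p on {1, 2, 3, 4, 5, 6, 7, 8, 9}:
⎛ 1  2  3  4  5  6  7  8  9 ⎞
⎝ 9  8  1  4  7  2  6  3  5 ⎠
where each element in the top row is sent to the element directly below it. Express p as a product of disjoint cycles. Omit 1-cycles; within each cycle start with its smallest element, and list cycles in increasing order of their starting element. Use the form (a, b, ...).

(1, 9, 5, 7, 6, 2, 8, 3)

Start at 1 and follow images: 1 → 9 → 5 → 7 → 6 → 2 → 8 → 3 → 1, giving the cycle (1, 9, 5, 7, 6, 2, 8, 3).
Repeating from the next unused element and collecting all non-trivial cycles gives (1, 9, 5, 7, 6, 2, 8, 3).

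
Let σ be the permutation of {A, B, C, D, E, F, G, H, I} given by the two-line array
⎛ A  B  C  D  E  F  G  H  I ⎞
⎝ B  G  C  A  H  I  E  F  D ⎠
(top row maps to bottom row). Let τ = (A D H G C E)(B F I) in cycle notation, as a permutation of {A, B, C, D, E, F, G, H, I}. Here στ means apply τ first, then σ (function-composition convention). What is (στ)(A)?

A

(στ)(A) = σ(τ(A)). τ(A) = D, then σ(D) = A. So (στ)(A) = A.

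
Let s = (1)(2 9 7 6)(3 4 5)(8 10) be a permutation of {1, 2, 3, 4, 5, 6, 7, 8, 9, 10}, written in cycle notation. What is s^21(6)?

6 lies in the 4-cycle (2 9 7 6).
On a 4-cycle, s^4 is the identity, so s^21 = s^1 there (21 ≡ 1 mod 4).
Stepping 1 place around the cycle: 6 → 2.

2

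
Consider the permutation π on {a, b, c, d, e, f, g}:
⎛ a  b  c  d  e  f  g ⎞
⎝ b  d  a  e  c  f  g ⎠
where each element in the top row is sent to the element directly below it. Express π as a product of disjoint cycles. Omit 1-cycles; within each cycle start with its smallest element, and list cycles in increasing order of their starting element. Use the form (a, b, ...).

Iterating π from a gives a → b → d → e → c → a; that is the 5-cycle (a, b, d, e, c).
Repeating from the next unused element and collecting all non-trivial cycles gives (a, b, d, e, c).

(a, b, d, e, c)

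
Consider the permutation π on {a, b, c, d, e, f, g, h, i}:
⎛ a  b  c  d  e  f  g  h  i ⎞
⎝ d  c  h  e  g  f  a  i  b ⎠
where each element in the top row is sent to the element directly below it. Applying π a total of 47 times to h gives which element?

c

Tracing h → i → … returns to h after 4 steps, so h lies in a 4-cycle (b c h i).
Powers repeat with period 4 on this cycle, and 47 mod 4 = 3, so π^47(h) = π^3(h).
Advancing 3 steps from h: h → i → b → c.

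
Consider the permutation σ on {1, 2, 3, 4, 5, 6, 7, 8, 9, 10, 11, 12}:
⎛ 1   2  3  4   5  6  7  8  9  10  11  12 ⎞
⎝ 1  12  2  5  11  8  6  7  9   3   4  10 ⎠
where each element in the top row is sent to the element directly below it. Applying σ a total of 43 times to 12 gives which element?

2

Tracing 12 → 10 → … returns to 12 after 4 steps, so 12 lies in a 4-cycle (2 12 10 3).
Since the cycle has length 4, σ^43 acts on it the same as σ^3 (43 mod 4 = 3).
Advancing 3 steps from 12: 12 → 10 → 3 → 2.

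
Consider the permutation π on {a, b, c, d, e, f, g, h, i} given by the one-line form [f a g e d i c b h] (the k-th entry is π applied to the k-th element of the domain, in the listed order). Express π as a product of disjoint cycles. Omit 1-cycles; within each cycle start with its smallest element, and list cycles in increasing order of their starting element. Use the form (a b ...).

(a f i h b)(c g)(d e)

From a: a → f → i → h → b → a, closing the cycle (a f i h b).
Repeating from the next unused element and collecting all non-trivial cycles gives (a f i h b)(c g)(d e).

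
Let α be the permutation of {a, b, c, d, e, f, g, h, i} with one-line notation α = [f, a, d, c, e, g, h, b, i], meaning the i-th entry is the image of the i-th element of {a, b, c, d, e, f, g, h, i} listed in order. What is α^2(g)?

Tracing g → h → … returns to g after 5 steps, so g lies in a 5-cycle (a, f, g, h, b).
Advancing 2 steps from g: g → h → b.

b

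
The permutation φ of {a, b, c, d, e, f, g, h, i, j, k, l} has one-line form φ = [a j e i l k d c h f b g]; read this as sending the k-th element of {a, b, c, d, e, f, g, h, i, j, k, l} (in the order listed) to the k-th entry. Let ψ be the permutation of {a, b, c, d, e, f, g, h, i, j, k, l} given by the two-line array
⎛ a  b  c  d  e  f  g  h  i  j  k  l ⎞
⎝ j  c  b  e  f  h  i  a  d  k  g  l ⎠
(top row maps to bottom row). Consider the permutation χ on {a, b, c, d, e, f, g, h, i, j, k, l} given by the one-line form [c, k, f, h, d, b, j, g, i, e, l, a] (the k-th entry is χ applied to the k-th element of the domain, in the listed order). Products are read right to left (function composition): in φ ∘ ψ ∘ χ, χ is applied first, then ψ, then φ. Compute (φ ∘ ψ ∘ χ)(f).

e

(φ ∘ ψ ∘ χ)(f) = φ(ψ(χ(f))). χ(f) = b, then ψ(b) = c, then φ(c) = e, so the result is e.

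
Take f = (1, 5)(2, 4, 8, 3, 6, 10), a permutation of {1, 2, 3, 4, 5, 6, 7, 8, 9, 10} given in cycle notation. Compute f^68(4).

3

4 lies in the 6-cycle (2, 4, 8, 3, 6, 10).
Powers repeat with period 6 on this cycle, and 68 mod 6 = 2, so f^68(4) = f^2(4).
Stepping 2 places around the cycle: 4 → 8 → 3.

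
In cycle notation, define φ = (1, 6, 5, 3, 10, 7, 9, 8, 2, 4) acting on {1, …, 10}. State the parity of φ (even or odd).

odd

The cycle lengths are 10.
A cycle of length ℓ contributes ℓ−1 transpositions, so φ is a product of 9 transpositions — odd.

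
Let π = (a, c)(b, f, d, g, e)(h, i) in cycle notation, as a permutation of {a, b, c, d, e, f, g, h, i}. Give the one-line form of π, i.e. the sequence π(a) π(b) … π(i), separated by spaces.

Image by image: a→c, b→f, c→a, d→g, e→b, f→d, g→e, h→i, i→h.
Listing these in domain order gives c f a g b d e i h.

c f a g b d e i h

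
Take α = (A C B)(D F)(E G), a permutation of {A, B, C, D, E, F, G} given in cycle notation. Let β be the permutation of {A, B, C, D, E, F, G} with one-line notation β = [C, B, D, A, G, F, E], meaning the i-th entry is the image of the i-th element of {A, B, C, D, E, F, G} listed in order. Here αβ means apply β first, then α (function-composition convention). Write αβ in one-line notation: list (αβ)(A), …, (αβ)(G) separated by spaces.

(αβ)(x) = α(β(x)). Computing each image: α(β(A)) = α(C) = B, α(β(B)) = α(B) = A, α(β(C)) = α(D) = F, α(β(D)) = α(A) = C, α(β(E)) = α(G) = E, α(β(F)) = α(F) = D, α(β(G)) = α(E) = G.
Hence αβ = [B A F C E D G].

B A F C E D G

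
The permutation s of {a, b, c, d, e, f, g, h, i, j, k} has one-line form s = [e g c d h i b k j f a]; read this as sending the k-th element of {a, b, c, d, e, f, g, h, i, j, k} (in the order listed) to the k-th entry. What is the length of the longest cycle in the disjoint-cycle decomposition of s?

Decomposing into disjoint cycles gives (a e h k)(b g)(f i j); the longest has length 4.

4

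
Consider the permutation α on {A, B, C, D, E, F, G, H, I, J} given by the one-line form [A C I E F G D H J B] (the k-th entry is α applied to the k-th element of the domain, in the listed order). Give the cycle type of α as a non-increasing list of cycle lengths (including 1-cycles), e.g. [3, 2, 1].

The disjoint cycles are (A)(B C I J)(D E F G)(H), with lengths 4, 4, 1, 1 in non-increasing order.

[4, 4, 1, 1]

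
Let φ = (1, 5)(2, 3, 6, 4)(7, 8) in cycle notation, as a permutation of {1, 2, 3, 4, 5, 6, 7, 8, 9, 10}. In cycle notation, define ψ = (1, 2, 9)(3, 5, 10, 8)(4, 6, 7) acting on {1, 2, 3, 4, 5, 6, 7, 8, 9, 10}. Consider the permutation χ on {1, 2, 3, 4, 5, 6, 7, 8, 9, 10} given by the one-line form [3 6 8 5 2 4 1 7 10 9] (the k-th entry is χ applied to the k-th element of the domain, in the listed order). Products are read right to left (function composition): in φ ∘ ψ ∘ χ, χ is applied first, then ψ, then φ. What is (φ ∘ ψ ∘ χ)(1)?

Apply the permutations in order: χ(1) = 3, then ψ(3) = 5, then φ(5) = 1. So (φ ∘ ψ ∘ χ)(1) = 1.

1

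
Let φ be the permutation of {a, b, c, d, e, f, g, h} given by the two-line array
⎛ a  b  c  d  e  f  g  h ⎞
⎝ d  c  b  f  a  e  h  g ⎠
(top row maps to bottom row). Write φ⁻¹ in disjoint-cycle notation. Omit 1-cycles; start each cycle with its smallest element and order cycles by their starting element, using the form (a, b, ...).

First write φ in disjoint cycles: (a, d, f, e)(b, c)(g, h).
Reversing each cycle (and rotating so the smallest element leads) gives φ⁻¹ = (a, e, f, d)(b, c)(g, h).

(a, e, f, d)(b, c)(g, h)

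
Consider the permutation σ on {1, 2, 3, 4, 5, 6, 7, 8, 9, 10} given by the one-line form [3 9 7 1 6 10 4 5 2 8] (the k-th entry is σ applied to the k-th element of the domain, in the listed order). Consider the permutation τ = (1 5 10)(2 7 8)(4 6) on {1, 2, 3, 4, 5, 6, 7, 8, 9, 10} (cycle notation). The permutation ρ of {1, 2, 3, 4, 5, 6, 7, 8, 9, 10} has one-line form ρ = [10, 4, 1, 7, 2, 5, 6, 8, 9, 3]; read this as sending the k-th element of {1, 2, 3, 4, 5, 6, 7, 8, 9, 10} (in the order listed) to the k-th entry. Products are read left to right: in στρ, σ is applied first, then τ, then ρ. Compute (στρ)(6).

(στρ)(6) = ρ(τ(σ(6))). σ(6) = 10, then τ(10) = 1, then ρ(1) = 10, so the result is 10.

10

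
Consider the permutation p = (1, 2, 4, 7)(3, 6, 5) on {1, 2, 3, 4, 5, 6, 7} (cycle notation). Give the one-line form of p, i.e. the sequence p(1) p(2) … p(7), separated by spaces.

Reading each image from the cycles: 1↦2, 2↦4, 3↦6, 4↦7, 5↦3, 6↦5, 7↦1.
So the one-line form is 2 4 6 7 3 5 1.

2 4 6 7 3 5 1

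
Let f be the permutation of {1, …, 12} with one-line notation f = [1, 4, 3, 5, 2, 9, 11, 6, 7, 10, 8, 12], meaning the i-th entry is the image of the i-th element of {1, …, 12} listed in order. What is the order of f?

15

The disjoint-cycle form of f has cycle lengths 5, 3, 1, 1, 1, 1.
Since disjoint cycles commute, ord(f) = lcm(5, 3) = 15.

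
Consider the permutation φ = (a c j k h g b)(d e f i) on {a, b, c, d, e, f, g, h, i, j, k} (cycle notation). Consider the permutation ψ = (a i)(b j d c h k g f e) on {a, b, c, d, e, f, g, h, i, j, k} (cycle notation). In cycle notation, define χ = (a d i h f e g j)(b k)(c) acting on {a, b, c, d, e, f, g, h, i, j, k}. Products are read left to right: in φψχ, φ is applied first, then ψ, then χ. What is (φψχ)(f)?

Chase f: φ(f) = i; ψ(i) = a; χ(a) = d. Hence (φψχ)(f) = d.

d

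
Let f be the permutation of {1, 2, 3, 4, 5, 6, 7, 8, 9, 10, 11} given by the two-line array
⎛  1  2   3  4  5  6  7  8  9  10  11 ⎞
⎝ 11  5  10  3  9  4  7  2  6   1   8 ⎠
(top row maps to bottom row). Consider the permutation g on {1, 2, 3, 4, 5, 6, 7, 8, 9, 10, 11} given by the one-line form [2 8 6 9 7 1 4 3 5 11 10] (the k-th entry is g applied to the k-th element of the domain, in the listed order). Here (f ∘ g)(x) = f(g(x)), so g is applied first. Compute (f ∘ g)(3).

4

First apply g: g(3) = 6, then f(6) = 4. Thus (f ∘ g)(3) = 4.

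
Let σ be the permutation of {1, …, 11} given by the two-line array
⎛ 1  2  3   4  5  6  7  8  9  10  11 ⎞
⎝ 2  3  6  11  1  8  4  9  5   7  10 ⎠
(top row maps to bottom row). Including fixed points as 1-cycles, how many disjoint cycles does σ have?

2

The cycle decomposition is (1, 2, 3, 6, 8, 9, 5)(4, 11, 10, 7), which has 2 cycles (counting 1-cycles).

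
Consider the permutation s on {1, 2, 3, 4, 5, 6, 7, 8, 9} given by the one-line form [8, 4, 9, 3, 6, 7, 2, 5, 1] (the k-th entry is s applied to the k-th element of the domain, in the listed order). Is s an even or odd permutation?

even

In disjoint-cycle form the cycle lengths are 9.
A cycle is odd iff its length is even; s has 0 even-length cycles, so sgn(s) = (−1)^0 and s is even.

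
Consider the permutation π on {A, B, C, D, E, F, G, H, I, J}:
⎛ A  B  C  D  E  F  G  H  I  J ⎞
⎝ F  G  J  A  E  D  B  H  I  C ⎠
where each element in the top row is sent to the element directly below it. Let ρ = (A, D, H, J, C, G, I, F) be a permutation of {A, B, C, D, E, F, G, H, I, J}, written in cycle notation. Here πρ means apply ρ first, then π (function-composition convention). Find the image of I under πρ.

ρ(I) = F, then π(F) = D; composing gives (πρ)(I) = D.

D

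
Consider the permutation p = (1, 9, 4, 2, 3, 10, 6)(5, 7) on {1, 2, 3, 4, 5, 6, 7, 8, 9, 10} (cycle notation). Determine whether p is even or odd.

odd

The cycle lengths are 7, 2, 1.
A cycle of length ℓ contributes ℓ−1 transpositions, so p is a product of 6 + 1 = 7 transpositions — odd.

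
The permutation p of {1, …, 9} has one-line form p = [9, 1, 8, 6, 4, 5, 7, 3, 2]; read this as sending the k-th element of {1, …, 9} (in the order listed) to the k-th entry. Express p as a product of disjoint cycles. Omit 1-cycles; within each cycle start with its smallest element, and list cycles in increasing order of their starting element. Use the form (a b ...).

(1 9 2)(3 8)(4 6 5)

Iterating p from 1 gives 1 → 9 → 2 → 1; that is the 3-cycle (1 9 2).
Continuing from each remaining unvisited element yields (1 9 2)(3 8)(4 6 5).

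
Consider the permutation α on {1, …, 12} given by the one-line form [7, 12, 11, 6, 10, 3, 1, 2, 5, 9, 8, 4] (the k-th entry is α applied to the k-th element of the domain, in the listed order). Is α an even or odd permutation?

odd

In disjoint-cycle form the cycle lengths are 7, 3, 2.
A cycle of length ℓ contributes ℓ−1 transpositions, so α is a product of 6 + 2 + 1 = 9 transpositions — odd.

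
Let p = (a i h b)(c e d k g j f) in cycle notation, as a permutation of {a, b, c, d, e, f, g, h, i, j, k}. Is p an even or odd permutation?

The cycle lengths are 7, 4.
A cycle is odd iff its length is even; p has 1 even-length cycle, so sgn(p) = (−1)^1 and p is odd.

odd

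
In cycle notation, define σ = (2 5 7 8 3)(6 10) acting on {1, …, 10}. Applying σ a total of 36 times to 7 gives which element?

8

7 lies in the 5-cycle (2 5 7 8 3).
On a 5-cycle, σ^5 is the identity, so σ^36 = σ^1 there (36 ≡ 1 mod 5).
Stepping 1 place around the cycle: 7 → 8.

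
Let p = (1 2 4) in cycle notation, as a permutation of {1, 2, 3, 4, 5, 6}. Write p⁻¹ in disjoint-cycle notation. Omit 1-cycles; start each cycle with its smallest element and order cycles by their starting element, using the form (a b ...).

(1 4 2)

If p sends a → b within a cycle, p⁻¹ sends b → a; equivalently, reverse each cycle.
After reversing and putting each cycle's least element first, p⁻¹ = (1 4 2).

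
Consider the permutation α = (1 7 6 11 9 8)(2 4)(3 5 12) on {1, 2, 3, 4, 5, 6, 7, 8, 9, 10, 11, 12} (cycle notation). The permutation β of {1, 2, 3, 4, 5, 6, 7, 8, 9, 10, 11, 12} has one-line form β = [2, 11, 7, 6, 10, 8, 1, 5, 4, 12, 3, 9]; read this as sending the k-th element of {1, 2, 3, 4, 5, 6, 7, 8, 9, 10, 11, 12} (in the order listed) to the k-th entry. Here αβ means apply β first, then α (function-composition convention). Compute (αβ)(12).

First apply β: β(12) = 9, then α(9) = 8. Thus (αβ)(12) = 8.

8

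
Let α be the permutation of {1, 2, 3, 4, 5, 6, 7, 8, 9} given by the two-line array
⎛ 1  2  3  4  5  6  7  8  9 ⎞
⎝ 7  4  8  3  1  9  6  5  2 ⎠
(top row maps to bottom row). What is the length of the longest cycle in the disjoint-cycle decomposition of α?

Decomposing into disjoint cycles gives (1 7 6 9 2 4 3 8 5); the longest has length 9.

9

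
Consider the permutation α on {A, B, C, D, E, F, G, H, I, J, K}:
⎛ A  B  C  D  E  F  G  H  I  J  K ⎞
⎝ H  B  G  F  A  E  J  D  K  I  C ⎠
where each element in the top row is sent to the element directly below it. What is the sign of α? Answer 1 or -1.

1

In disjoint-cycle form the cycle lengths are 5, 5, 1.
A cycle of length ℓ contributes ℓ−1 transpositions, so α is a product of 4 + 4 = 8 transpositions — even.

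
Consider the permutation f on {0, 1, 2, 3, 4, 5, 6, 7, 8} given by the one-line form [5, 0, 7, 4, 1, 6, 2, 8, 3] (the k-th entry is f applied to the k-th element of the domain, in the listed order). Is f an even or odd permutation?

even

In disjoint-cycle form the cycle lengths are 9.
A cycle is odd iff its length is even; f has 0 even-length cycles, so sgn(f) = (−1)^0 and f is even.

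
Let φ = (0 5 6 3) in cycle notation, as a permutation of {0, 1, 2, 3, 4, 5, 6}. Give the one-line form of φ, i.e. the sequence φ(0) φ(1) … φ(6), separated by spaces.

Image by image: 0↦5, 1↦1, 2↦2, 3↦0, 4↦4, 5↦6, 6↦3.
Listing these in domain order gives 5 1 2 0 4 6 3.

5 1 2 0 4 6 3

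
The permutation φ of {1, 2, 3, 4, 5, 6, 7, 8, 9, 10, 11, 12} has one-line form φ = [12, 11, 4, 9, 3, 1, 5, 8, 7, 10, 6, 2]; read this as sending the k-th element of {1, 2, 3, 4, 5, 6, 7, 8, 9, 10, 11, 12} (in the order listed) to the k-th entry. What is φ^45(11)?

Tracing 11 → 6 → … returns to 11 after 5 steps, so 11 lies in a 5-cycle (1 12 2 11 6).
On a 5-cycle, φ^5 is the identity, so φ^45 = φ^0 there (45 ≡ 0 mod 5).
So φ^45(11) = 11.

11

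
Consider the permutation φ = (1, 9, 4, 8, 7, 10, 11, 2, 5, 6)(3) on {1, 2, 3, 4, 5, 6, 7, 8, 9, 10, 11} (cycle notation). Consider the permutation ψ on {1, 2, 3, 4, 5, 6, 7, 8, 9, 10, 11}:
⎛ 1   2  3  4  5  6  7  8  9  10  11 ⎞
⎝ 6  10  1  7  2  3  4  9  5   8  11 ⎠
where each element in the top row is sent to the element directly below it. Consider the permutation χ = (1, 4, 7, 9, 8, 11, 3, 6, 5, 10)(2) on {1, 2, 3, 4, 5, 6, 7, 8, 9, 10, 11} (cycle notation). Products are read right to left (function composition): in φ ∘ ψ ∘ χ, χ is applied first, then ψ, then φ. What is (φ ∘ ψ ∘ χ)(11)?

(φ ∘ ψ ∘ χ)(11) = φ(ψ(χ(11))). χ(11) = 3, then ψ(3) = 1, then φ(1) = 9, so the result is 9.

9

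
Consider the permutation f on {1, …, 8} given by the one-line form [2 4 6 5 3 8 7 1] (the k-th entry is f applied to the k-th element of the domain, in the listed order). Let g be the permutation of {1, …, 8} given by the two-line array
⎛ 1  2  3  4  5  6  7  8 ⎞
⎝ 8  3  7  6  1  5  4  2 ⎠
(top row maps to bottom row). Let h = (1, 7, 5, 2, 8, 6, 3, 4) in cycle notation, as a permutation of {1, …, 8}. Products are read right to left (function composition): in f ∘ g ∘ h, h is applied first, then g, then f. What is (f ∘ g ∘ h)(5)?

6

(f ∘ g ∘ h)(5) = f(g(h(5))). h(5) = 2, then g(2) = 3, then f(3) = 6, so the result is 6.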